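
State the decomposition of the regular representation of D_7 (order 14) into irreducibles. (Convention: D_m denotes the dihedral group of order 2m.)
Each irreducible V_i of dimension d_i appears with multiplicity d_i, i.e. rho_reg = (direct sum over all irreducibles V_i) d_i V_i. The irreducible dimensions for D_7 are 1, 1, 2, 2, 2: 2 irreducibles of dimension 1, each with multiplicity 1; 3 irreducibles of dimension 2, each with multiplicity 2. Total dimension 2*1*1 + 3*2*2 = 14 = |G|.

Solution. General theorem: in the regular representation of a finite group G, each irreducible appears with multiplicity equal to its dimension. Check: dim(rho_reg) = sum d_i^2 = 1 + 1 + 4 + 4 + 4 = 14 = |G|.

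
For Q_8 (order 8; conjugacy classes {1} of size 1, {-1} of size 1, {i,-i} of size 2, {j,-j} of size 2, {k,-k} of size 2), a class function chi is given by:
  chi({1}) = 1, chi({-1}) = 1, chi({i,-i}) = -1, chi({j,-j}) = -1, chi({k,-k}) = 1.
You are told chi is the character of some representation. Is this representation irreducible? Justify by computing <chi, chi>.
Irreducible: <chi, chi> = 1.

Explanation: <chi, chi> = (1/|G|) sum_C |C| * |chi(C)|^2 = (1/8)[1*|1|^2 + 1*|1|^2 + 2*|-1|^2 + 2*|-1|^2 + 2*|1|^2]
  = (1/8)[(1) + (1) + (2) + (2) + (2)] = 8/8 = 1.
A character is irreducible iff <chi, chi> = 1, so this representation is irreducible.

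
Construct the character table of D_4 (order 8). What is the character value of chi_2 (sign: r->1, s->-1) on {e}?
Conjugacy classes: {e} of size 1, {r^2} of size 1, {r^1, r^3} of size 2, {s, sr^2, ...} of size 2, {sr, sr^3, ...} of size 2.
Character table:
  irrep \ class              {e} (size 1)  {r^2} (size 1)  {r^1, r^3} (size 2)  {s, sr^2, ...} (size 2)  {sr, sr^3, ...} (size 2)
  chi_1 (triv)               1             1               1                    1                        1                       
  chi_2 (sign: r->1, s->-1)  1             1               1                    -1                       -1                      
  chi_3 (r->-1, s->1)        1             1               -1                   1                        -1                      
  chi_4 (r->-1, s->-1)       1             1               -1                   -1                       1                       
  chi_5 (2d, j=1)            2             -2              0                    0                        0                       

Spot check: chi_2 (sign: r->1, s->-1) on {e} = 1.

Proof sketch: D_4 has order 2*4 = 8 with 5 conjugacy classes, hence 5 irreducibles. Sum of squared dims 1 + 1 + 1 + 1 + 4 = 8 = |G|. Linear characters come from the abelianisation; the 2-dimensional irreps have character r^k -> 2*cos(2*pi*j*k/4), reflections -> 0.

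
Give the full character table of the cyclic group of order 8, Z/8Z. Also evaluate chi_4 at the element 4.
Character table of Z/8Z (irreps indexed chi_0,...,chi_7 with chi_k(m) = zeta_8^(k*m), zeta_8 = exp(2*pi*i/8)):
  irrep \ class  {0} (size 1)  {1} (size 1)    {2} (size 1)  {3} (size 1)    {4} (size 1)  {5} (size 1)    {6} (size 1)  {7} (size 1)  
  chi_0          1             1               1             1               1             1               1             1             
  chi_1          1             exp(I*pi/4)     I             exp(3*I*pi/4)   -1            exp(-3*I*pi/4)  -I            exp(-I*pi/4)  
  chi_2          1             I               -1            -I              1             I               -1            -I            
  chi_3          1             exp(3*I*pi/4)   -I            exp(I*pi/4)     -1            exp(-I*pi/4)    I             exp(-3*I*pi/4)
  chi_4          1             -1              1             -1              1             -1              1             -1            
  chi_5          1             exp(-3*I*pi/4)  I             exp(-I*pi/4)    -1            exp(I*pi/4)     -I            exp(3*I*pi/4) 
  chi_6          1             -I              -1            I               1             -I              -1            I             
  chi_7          1             exp(-I*pi/4)    -I            exp(-3*I*pi/4)  -1            exp(3*I*pi/4)   I             exp(I*pi/4)   

Spot check: chi_4(4) = zeta_8^(4*4) = zeta_8^16 = 1.

Proof sketch: Z/8Z is abelian, so all 8 irreducible complex representations are 1-dimensional. They are given by chi_k(m) = zeta_8^(k*m) for k = 0,...,7. Row orthogonality: sum_m chi_k(m) conj(chi_l(m)) = 8 * [k = l].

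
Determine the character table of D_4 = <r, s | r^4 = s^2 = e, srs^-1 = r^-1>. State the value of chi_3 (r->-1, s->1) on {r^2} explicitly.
Conjugacy classes: {e} of size 1, {r^2} of size 1, {r^1, r^3} of size 2, {s, sr^2, ...} of size 2, {sr, sr^3, ...} of size 2.
Character table:
  irrep \ class              {e} (size 1)  {r^2} (size 1)  {r^1, r^3} (size 2)  {s, sr^2, ...} (size 2)  {sr, sr^3, ...} (size 2)
  chi_1 (triv)               1             1               1                    1                        1                       
  chi_2 (sign: r->1, s->-1)  1             1               1                    -1                       -1                      
  chi_3 (r->-1, s->1)        1             1               -1                   1                        -1                      
  chi_4 (r->-1, s->-1)       1             1               -1                   -1                       1                       
  chi_5 (2d, j=1)            2             -2              0                    0                        0                       

Spot check: chi_3 (r->-1, s->1) on {r^2} = 1.

Derivation: D_4 has order 2*4 = 8 with 5 conjugacy classes, hence 5 irreducibles. Sum of squared dims 1 + 1 + 1 + 1 + 4 = 8 = |G|. Linear characters come from the abelianisation; the 2-dimensional irreps have character r^k -> 2*cos(2*pi*j*k/4), reflections -> 0.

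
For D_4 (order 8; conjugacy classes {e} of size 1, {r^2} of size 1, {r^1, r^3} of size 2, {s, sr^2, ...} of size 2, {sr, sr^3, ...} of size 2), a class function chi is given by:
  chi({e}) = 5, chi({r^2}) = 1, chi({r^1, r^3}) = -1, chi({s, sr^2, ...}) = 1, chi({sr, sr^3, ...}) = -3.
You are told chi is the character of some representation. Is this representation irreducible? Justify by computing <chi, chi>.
Not irreducible (reducible): <chi, chi> = 6 > 1.

Reasoning: <chi, chi> = (1/|G|) sum_C |C| * |chi(C)|^2 = (1/8)[1*|5|^2 + 1*|1|^2 + 2*|-1|^2 + 2*|1|^2 + 2*|-3|^2]
  = (1/8)[(25) + (1) + (2) + (2) + (18)] = 48/8 = 6.
A character is irreducible iff <chi, chi> = 1, so this representation is reducible.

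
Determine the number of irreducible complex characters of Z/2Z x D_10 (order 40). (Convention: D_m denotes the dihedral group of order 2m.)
16

Why: The number of irreducible complex representations of a finite group equals its number of conjugacy classes. For a direct product, #classes(G x H) = #classes(G) * #classes(H). Z/2Z has 2 classes (abelian), D_10 has 8 classes, so 2 * 8 = 16, so Z/2Z x D_10 (order 40) has exactly 16 irreducible complex representations.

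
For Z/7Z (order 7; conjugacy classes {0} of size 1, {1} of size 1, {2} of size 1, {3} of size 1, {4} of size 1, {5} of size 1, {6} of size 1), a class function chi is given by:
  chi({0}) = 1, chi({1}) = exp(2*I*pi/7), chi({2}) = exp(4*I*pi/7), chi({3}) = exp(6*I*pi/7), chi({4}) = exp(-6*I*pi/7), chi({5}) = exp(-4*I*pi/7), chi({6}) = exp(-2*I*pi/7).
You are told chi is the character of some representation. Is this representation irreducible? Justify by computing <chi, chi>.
Irreducible: <chi, chi> = 1.

Details: <chi, chi> = (1/|G|) sum_C |C| * |chi(C)|^2 = (1/7)[1*|1|^2 + 1*|exp(2*I*pi/7)|^2 + 1*|exp(4*I*pi/7)|^2 + 1*|exp(6*I*pi/7)|^2 + 1*|exp(-6*I*pi/7)|^2 + 1*|exp(-4*I*pi/7)|^2 + 1*|exp(-2*I*pi/7)|^2]
  = (1/7)[(1) + (1) + (1) + (1) + (1) + (1) + (1)] = 7/7 = 1.
(Exp terms are combined using exp(i*s)*conj(exp(i*t)) = exp(i*(s-t)), and sums of them are collapsed using the identity that for every m > 1 the m distinct m-th roots of unity sum to 0, e.g. 1 + exp(2*I*pi/3) + exp(-2*I*pi/3) = 0.)
A character is irreducible iff <chi, chi> = 1, so this representation is irreducible.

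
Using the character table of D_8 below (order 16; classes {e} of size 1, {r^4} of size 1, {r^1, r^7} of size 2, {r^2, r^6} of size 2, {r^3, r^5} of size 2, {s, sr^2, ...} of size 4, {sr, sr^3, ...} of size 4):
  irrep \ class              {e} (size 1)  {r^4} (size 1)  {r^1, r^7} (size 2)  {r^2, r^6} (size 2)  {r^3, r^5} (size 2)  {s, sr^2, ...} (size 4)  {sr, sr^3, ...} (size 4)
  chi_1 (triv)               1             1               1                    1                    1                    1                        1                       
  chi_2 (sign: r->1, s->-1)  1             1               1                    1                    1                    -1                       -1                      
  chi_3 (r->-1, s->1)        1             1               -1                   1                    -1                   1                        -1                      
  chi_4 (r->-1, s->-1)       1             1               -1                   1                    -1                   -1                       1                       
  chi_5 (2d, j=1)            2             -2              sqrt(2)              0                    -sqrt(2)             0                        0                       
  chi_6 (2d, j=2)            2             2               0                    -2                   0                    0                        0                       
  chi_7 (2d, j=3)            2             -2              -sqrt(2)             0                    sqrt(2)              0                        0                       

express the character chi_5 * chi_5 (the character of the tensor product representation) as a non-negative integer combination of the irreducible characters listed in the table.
chi_5 tensor chi_5 = chi_1 + chi_2 + chi_6 (all other irreducibles have multiplicity 0).

Proof sketch: The character of a tensor product is the pointwise product (chi_5 * chi_5)(C) = chi_5(C) * chi_5(C):
  {e}: (2)*(2), {r^4}: (-2)*(-2), {r^1, r^7}: (sqrt(2))*(sqrt(2)), {r^2, r^6}: (0)*(0), {r^3, r^5}: (-sqrt(2))*(-sqrt(2)), {s, sr^2, ...}: (0)*(0), {sr, sr^3, ...}: (0)*(0)
so (chi_5 * chi_5) takes values
  {e} -> 4, {r^4} -> 4, {r^1, r^7} -> 2, {r^2, r^6} -> 0, {r^3, r^5} -> 2, {s, sr^2, ...} -> 0, {sr, sr^3, ...} -> 0.
Now take the inner product of this character with each irreducible chi from the table, <chi_5*chi_5, chi> = (1/16) sum_C |C| (chi_5*chi_5)(C) conj(chi(C)):
  <chi_5*chi_5, chi_1> = (1/16)[1*(4)*conj(1) + 1*(4)*conj(1) + 2*(2)*conj(1) + 2*(0)*conj(1) + 2*(2)*conj(1) + 4*(0)*conj(1) + 4*(0)*conj(1)]
      = (1/16)[(4) + (4) + (4) + (0) + (4) + (0) + (0)] = 16/16 = 1
  <chi_5*chi_5, chi_2> = (1/16)[1*(4)*conj(1) + 1*(4)*conj(1) + 2*(2)*conj(1) + 2*(0)*conj(1) + 2*(2)*conj(1) + 4*(0)*conj(-1) + 4*(0)*conj(-1)]
      = (1/16)[(4) + (4) + (4) + (0) + (4) + (0) + (0)] = 16/16 = 1
  <chi_5*chi_5, chi_3> = (1/16)[1*(4)*conj(1) + 1*(4)*conj(1) + 2*(2)*conj(-1) + 2*(0)*conj(1) + 2*(2)*conj(-1) + 4*(0)*conj(1) + 4*(0)*conj(-1)]
      = (1/16)[(4) + (4) + (-4) + (0) + (-4) + (0) + (0)] = 0/16 = 0
  <chi_5*chi_5, chi_4> = (1/16)[1*(4)*conj(1) + 1*(4)*conj(1) + 2*(2)*conj(-1) + 2*(0)*conj(1) + 2*(2)*conj(-1) + 4*(0)*conj(-1) + 4*(0)*conj(1)]
      = (1/16)[(4) + (4) + (-4) + (0) + (-4) + (0) + (0)] = 0/16 = 0
  <chi_5*chi_5, chi_5> = (1/16)[1*(4)*conj(2) + 1*(4)*conj(-2) + 2*(2)*conj(sqrt(2)) + 2*(0)*conj(0) + 2*(2)*conj(-sqrt(2)) + 4*(0)*conj(0) + 4*(0)*conj(0)]
      = (1/16)[(8) + (-8) + (4*sqrt(2)) + (0) + (-4*sqrt(2)) + (0) + (0)] = 0/16 = 0
  <chi_5*chi_5, chi_6> = (1/16)[1*(4)*conj(2) + 1*(4)*conj(2) + 2*(2)*conj(0) + 2*(0)*conj(-2) + 2*(2)*conj(0) + 4*(0)*conj(0) + 4*(0)*conj(0)]
      = (1/16)[(8) + (8) + (0) + (0) + (0) + (0) + (0)] = 16/16 = 1
  <chi_5*chi_5, chi_7> = (1/16)[1*(4)*conj(2) + 1*(4)*conj(-2) + 2*(2)*conj(-sqrt(2)) + 2*(0)*conj(0) + 2*(2)*conj(sqrt(2)) + 4*(0)*conj(0) + 4*(0)*conj(0)]
      = (1/16)[(8) + (-8) + (-4*sqrt(2)) + (0) + (4*sqrt(2)) + (0) + (0)] = 0/16 = 0
Hence the multiplicities are chi_1: 1, chi_2: 1, chi_6: 1. Dimension check: dim(chi_5)*dim(chi_5) = 2*2 = 4 and sum (mult * dim) = 1*1 + 1*1 + 1*2 = 4.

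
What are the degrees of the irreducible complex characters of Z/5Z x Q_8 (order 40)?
Dimensions: 1, 1, 1, 1, 1, 1, 1, 1, 1, 1, 1, 1, 1, 1, 1, 1, 1, 1, 1, 1, 2, 2, 2, 2, 2

Proof sketch: There are 25 irreducibles (= number of conjugacy classes). Their dimensions d_i satisfy sum d_i^2 = |G| = 40: 1 + 1 + 1 + 1 + 1 + 1 + 1 + 1 + 1 + 1 + 1 + 1 + 1 + 1 + 1 + 1 + 1 + 1 + 1 + 1 + 4 + 4 + 4 + 4 + 4 = 40. (For the product with Z/5Z: each of the 5 1-dim characters of Z/5Z tensors with each irrep of Q_8, giving 5 copies of each Q_8-dimension.)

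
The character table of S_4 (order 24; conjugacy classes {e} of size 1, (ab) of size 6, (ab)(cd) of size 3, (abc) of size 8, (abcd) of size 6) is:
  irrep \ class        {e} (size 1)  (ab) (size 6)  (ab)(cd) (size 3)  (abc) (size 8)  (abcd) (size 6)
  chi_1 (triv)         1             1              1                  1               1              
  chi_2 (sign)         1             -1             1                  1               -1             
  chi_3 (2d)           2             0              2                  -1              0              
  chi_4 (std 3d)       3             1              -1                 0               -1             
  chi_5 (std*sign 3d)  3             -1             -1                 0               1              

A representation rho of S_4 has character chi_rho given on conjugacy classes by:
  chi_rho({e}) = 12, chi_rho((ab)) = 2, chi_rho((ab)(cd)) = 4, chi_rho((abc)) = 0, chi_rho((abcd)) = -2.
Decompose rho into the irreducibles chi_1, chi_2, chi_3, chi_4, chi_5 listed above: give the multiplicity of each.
Multiplicities: chi_1: 1, chi_2: 1, chi_3: 2, chi_4: 2, chi_5: 0.

Reasoning: Use <chi_rho, chi> = (1/|G|) sum_C |C| * chi_rho(C) * conj(chi(C)) with |G| = 24 for each irreducible chi in the table:
  <chi_rho, chi_1> = (1/24)[1*(12)*conj(1) + 6*(2)*conj(1) + 3*(4)*conj(1) + 8*(0)*conj(1) + 6*(-2)*conj(1)]
      = (1/24)[(12) + (12) + (12) + (0) + (-12)] = 24/24 = 1
  <chi_rho, chi_2> = (1/24)[1*(12)*conj(1) + 6*(2)*conj(-1) + 3*(4)*conj(1) + 8*(0)*conj(1) + 6*(-2)*conj(-1)]
      = (1/24)[(12) + (-12) + (12) + (0) + (12)] = 24/24 = 1
  <chi_rho, chi_3> = (1/24)[1*(12)*conj(2) + 6*(2)*conj(0) + 3*(4)*conj(2) + 8*(0)*conj(-1) + 6*(-2)*conj(0)]
      = (1/24)[(24) + (0) + (24) + (0) + (0)] = 48/24 = 2
  <chi_rho, chi_4> = (1/24)[1*(12)*conj(3) + 6*(2)*conj(1) + 3*(4)*conj(-1) + 8*(0)*conj(0) + 6*(-2)*conj(-1)]
      = (1/24)[(36) + (12) + (-12) + (0) + (12)] = 48/24 = 2
  <chi_rho, chi_5> = (1/24)[1*(12)*conj(3) + 6*(2)*conj(-1) + 3*(4)*conj(-1) + 8*(0)*conj(0) + 6*(-2)*conj(1)]
      = (1/24)[(36) + (-12) + (-12) + (0) + (-12)] = 0/24 = 0
Dimension check: dim(rho) = sum (mult * dim) = 1*1 + 1*1 + 2*2 + 2*3 + 0*3 = 12 = chi_rho(e) = 12.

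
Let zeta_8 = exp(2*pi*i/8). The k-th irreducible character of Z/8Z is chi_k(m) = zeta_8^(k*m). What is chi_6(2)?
chi_6(2) = zeta_8^12 = -1

Proof sketch: chi_6(2) = zeta_8^(6*2) = zeta_8^12. Since zeta_8^8 = 1, this equals zeta_8^4 = exp(2*pi*i*4/8) = -1.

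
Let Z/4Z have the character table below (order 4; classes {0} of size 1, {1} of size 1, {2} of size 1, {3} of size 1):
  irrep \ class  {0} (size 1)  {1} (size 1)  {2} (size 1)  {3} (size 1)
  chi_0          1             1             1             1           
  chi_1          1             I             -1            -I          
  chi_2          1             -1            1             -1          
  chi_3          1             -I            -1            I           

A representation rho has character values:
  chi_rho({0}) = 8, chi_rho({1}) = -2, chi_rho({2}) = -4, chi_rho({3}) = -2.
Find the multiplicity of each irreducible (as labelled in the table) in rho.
Multiplicities: chi_0: 0, chi_1: 3, chi_2: 2, chi_3: 3.

Proof sketch: Use <chi_rho, chi> = (1/|G|) sum_C |C| * chi_rho(C) * conj(chi(C)) with |G| = 4 for each irreducible chi in the table:
  <chi_rho, chi_0> = (1/4)[1*(8)*conj(1) + 1*(-2)*conj(1) + 1*(-4)*conj(1) + 1*(-2)*conj(1)]
      = (1/4)[(8) + (-2) + (-4) + (-2)] = 0/4 = 0
  <chi_rho, chi_1> = (1/4)[1*(8)*conj(1) + 1*(-2)*conj(I) + 1*(-4)*conj(-1) + 1*(-2)*conj(-I)]
      = (1/4)[(8) + (2*I) + (4) + (-2*I)] = 12/4 = 3
  <chi_rho, chi_2> = (1/4)[1*(8)*conj(1) + 1*(-2)*conj(-1) + 1*(-4)*conj(1) + 1*(-2)*conj(-1)]
      = (1/4)[(8) + (2) + (-4) + (2)] = 8/4 = 2
  <chi_rho, chi_3> = (1/4)[1*(8)*conj(1) + 1*(-2)*conj(-I) + 1*(-4)*conj(-1) + 1*(-2)*conj(I)]
      = (1/4)[(8) + (-2*I) + (4) + (2*I)] = 12/4 = 3
(Exp terms are combined using exp(i*s)*conj(exp(i*t)) = exp(i*(s-t)), and sums of them are collapsed using the identity that for every m > 1 the m distinct m-th roots of unity sum to 0, e.g. 1 + exp(2*I*pi/3) + exp(-2*I*pi/3) = 0.)
Dimension check: dim(rho) = sum (mult * dim) = 0*1 + 3*1 + 2*1 + 3*1 = 8 = chi_rho(e) = 8.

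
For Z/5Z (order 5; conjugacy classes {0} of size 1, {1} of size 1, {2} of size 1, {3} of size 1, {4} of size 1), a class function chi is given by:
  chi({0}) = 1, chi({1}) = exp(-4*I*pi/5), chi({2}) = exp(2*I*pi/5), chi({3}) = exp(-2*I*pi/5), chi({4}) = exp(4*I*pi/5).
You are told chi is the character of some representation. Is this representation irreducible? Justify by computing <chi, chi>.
Irreducible: <chi, chi> = 1.

Explanation: <chi, chi> = (1/|G|) sum_C |C| * |chi(C)|^2 = (1/5)[1*|1|^2 + 1*|exp(-4*I*pi/5)|^2 + 1*|exp(2*I*pi/5)|^2 + 1*|exp(-2*I*pi/5)|^2 + 1*|exp(4*I*pi/5)|^2]
  = (1/5)[(1) + (1) + (1) + (1) + (1)] = 5/5 = 1.
(Exp terms are combined using exp(i*s)*conj(exp(i*t)) = exp(i*(s-t)), and sums of them are collapsed using the identity that for every m > 1 the m distinct m-th roots of unity sum to 0, e.g. 1 + exp(2*I*pi/3) + exp(-2*I*pi/3) = 0.)
A character is irreducible iff <chi, chi> = 1, so this representation is irreducible.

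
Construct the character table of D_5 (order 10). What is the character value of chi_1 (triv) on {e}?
Conjugacy classes: {e} of size 1, {r^1, r^4} of size 2, {r^2, r^3} of size 2, {s, sr, ..., sr^4} of size 5.
Character table:
  irrep \ class              {e} (size 1)  {r^1, r^4} (size 2)  {r^2, r^3} (size 2)  {s, sr, ..., sr^4} (size 5)
  chi_1 (triv)               1             1                    1                    1                          
  chi_2 (sign: r->1, s->-1)  1             1                    1                    -1                         
  chi_3 (2d, j=1)            2             -1/2 + sqrt(5)/2     -sqrt(5)/2 - 1/2     0                          
  chi_4 (2d, j=2)            2             -sqrt(5)/2 - 1/2     -1/2 + sqrt(5)/2     0                          

Spot check: chi_1 (triv) on {e} = 1.

Proof sketch: D_5 has order 2*5 = 10 with 4 conjugacy classes, hence 4 irreducibles. Sum of squared dims 1 + 1 + 4 + 4 = 10 = |G|. Linear characters come from the abelianisation; the 2-dimensional irreps have character r^k -> 2*cos(2*pi*j*k/5), reflections -> 0.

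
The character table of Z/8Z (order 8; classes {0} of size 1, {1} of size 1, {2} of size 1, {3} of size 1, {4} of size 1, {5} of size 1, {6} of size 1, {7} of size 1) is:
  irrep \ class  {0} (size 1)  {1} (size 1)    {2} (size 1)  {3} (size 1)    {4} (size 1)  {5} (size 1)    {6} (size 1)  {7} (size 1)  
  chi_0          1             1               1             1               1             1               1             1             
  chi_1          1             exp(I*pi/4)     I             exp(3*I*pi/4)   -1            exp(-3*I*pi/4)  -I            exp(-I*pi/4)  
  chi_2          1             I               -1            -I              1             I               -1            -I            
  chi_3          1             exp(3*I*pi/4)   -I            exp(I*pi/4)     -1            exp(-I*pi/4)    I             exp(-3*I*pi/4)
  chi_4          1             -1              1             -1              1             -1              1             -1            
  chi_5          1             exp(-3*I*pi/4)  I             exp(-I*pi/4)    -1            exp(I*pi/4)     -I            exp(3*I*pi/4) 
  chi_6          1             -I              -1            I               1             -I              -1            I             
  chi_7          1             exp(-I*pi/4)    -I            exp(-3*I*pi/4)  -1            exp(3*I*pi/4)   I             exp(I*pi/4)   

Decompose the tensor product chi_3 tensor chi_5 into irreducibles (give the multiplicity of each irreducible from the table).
chi_3 tensor chi_5 = chi_0 (all other irreducibles have multiplicity 0).

Derivation: The character of a tensor product is the pointwise product (chi_3 * chi_5)(C) = chi_3(C) * chi_5(C):
  {0}: (1)*(1), {1}: (exp(3*I*pi/4))*(exp(-3*I*pi/4)), {2}: (-I)*(I), {3}: (exp(I*pi/4))*(exp(-I*pi/4)), {4}: (-1)*(-1), {5}: (exp(-I*pi/4))*(exp(I*pi/4)), {6}: (I)*(-I), {7}: (exp(-3*I*pi/4))*(exp(3*I*pi/4))
so (chi_3 * chi_5) takes values
  {0} -> 1, {1} -> 1, {2} -> 1, {3} -> 1, {4} -> 1, {5} -> 1, {6} -> 1, {7} -> 1.
Now take the inner product of this character with each irreducible chi from the table, <chi_3*chi_5, chi> = (1/8) sum_C |C| (chi_3*chi_5)(C) conj(chi(C)):
  <chi_3*chi_5, chi_0> = (1/8)[1*(1)*conj(1) + 1*(1)*conj(1) + 1*(1)*conj(1) + 1*(1)*conj(1) + 1*(1)*conj(1) + 1*(1)*conj(1) + 1*(1)*conj(1) + 1*(1)*conj(1)]
      = (1/8)[(1) + (1) + (1) + (1) + (1) + (1) + (1) + (1)] = 8/8 = 1
  <chi_3*chi_5, chi_1> = (1/8)[1*(1)*conj(1) + 1*(1)*conj(exp(I*pi/4)) + 1*(1)*conj(I) + 1*(1)*conj(exp(3*I*pi/4)) + 1*(1)*conj(-1) + 1*(1)*conj(exp(-3*I*pi/4)) + 1*(1)*conj(-I) + 1*(1)*conj(exp(-I*pi/4))]
      = (1/8)[(1) + (exp(-I*pi/4)) + (-I) + (exp(-3*I*pi/4)) + (-1) + (exp(3*I*pi/4)) + (I) + (exp(I*pi/4))] = 0/8 = 0
  <chi_3*chi_5, chi_2> = (1/8)[1*(1)*conj(1) + 1*(1)*conj(I) + 1*(1)*conj(-1) + 1*(1)*conj(-I) + 1*(1)*conj(1) + 1*(1)*conj(I) + 1*(1)*conj(-1) + 1*(1)*conj(-I)]
      = (1/8)[(1) + (-I) + (-1) + (I) + (1) + (-I) + (-1) + (I)] = 0/8 = 0
  <chi_3*chi_5, chi_3> = (1/8)[1*(1)*conj(1) + 1*(1)*conj(exp(3*I*pi/4)) + 1*(1)*conj(-I) + 1*(1)*conj(exp(I*pi/4)) + 1*(1)*conj(-1) + 1*(1)*conj(exp(-I*pi/4)) + 1*(1)*conj(I) + 1*(1)*conj(exp(-3*I*pi/4))]
      = (1/8)[(1) + (exp(-3*I*pi/4)) + (I) + (exp(-I*pi/4)) + (-1) + (exp(I*pi/4)) + (-I) + (exp(3*I*pi/4))] = 0/8 = 0
  <chi_3*chi_5, chi_4> = (1/8)[1*(1)*conj(1) + 1*(1)*conj(-1) + 1*(1)*conj(1) + 1*(1)*conj(-1) + 1*(1)*conj(1) + 1*(1)*conj(-1) + 1*(1)*conj(1) + 1*(1)*conj(-1)]
      = (1/8)[(1) + (-1) + (1) + (-1) + (1) + (-1) + (1) + (-1)] = 0/8 = 0
  <chi_3*chi_5, chi_5> = (1/8)[1*(1)*conj(1) + 1*(1)*conj(exp(-3*I*pi/4)) + 1*(1)*conj(I) + 1*(1)*conj(exp(-I*pi/4)) + 1*(1)*conj(-1) + 1*(1)*conj(exp(I*pi/4)) + 1*(1)*conj(-I) + 1*(1)*conj(exp(3*I*pi/4))]
      = (1/8)[(1) + (exp(3*I*pi/4)) + (-I) + (exp(I*pi/4)) + (-1) + (exp(-I*pi/4)) + (I) + (exp(-3*I*pi/4))] = 0/8 = 0
  <chi_3*chi_5, chi_6> = (1/8)[1*(1)*conj(1) + 1*(1)*conj(-I) + 1*(1)*conj(-1) + 1*(1)*conj(I) + 1*(1)*conj(1) + 1*(1)*conj(-I) + 1*(1)*conj(-1) + 1*(1)*conj(I)]
      = (1/8)[(1) + (I) + (-1) + (-I) + (1) + (I) + (-1) + (-I)] = 0/8 = 0
  <chi_3*chi_5, chi_7> = (1/8)[1*(1)*conj(1) + 1*(1)*conj(exp(-I*pi/4)) + 1*(1)*conj(-I) + 1*(1)*conj(exp(-3*I*pi/4)) + 1*(1)*conj(-1) + 1*(1)*conj(exp(3*I*pi/4)) + 1*(1)*conj(I) + 1*(1)*conj(exp(I*pi/4))]
      = (1/8)[(1) + (exp(I*pi/4)) + (I) + (exp(3*I*pi/4)) + (-1) + (exp(-3*I*pi/4)) + (-I) + (exp(-I*pi/4))] = 0/8 = 0
(Exp terms are combined using exp(i*s)*conj(exp(i*t)) = exp(i*(s-t)), and sums of them are collapsed using the identity that for every m > 1 the m distinct m-th roots of unity sum to 0, e.g. 1 + exp(2*I*pi/3) + exp(-2*I*pi/3) = 0.)
Hence the multiplicities are chi_0: 1. Dimension check: dim(chi_3)*dim(chi_5) = 1*1 = 1 and sum (mult * dim) = 1*1 = 1.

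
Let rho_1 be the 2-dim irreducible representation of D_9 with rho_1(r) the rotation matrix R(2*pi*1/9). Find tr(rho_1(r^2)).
chi_{rho_1}(r^2) = 2*cos(2*pi*1*2/9) = 2*cos(4*pi/9)

Argument: rho_1(r^2) is rotation by angle 2*pi*1*2/9, whose trace is 2*cos(2*pi*1*2/9) = 2*cos(4*pi/9).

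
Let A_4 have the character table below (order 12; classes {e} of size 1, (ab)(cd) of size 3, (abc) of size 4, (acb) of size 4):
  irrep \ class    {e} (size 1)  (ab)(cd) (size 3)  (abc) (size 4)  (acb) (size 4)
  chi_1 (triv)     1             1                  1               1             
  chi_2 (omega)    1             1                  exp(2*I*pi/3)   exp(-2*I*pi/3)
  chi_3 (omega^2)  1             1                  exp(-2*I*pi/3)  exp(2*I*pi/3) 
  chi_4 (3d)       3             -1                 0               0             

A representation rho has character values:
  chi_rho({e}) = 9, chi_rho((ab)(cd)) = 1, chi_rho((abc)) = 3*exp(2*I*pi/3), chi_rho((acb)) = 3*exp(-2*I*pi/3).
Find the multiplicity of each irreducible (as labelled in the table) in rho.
Multiplicities: chi_1: 0, chi_2: 3, chi_3: 0, chi_4: 2.

Working: Use <chi_rho, chi> = (1/|G|) sum_C |C| * chi_rho(C) * conj(chi(C)) with |G| = 12 for each irreducible chi in the table:
  <chi_rho, chi_1> = (1/12)[1*(9)*conj(1) + 3*(1)*conj(1) + 4*(3*exp(2*I*pi/3))*conj(1) + 4*(3*exp(-2*I*pi/3))*conj(1)]
      = (1/12)[(9) + (3) + (12*exp(2*I*pi/3)) + (12*exp(-2*I*pi/3))] = 0/12 = 0
  <chi_rho, chi_2> = (1/12)[1*(9)*conj(1) + 3*(1)*conj(1) + 4*(3*exp(2*I*pi/3))*conj(exp(2*I*pi/3)) + 4*(3*exp(-2*I*pi/3))*conj(exp(-2*I*pi/3))]
      = (1/12)[(9) + (3) + (12) + (12)] = 36/12 = 3
  <chi_rho, chi_3> = (1/12)[1*(9)*conj(1) + 3*(1)*conj(1) + 4*(3*exp(2*I*pi/3))*conj(exp(-2*I*pi/3)) + 4*(3*exp(-2*I*pi/3))*conj(exp(2*I*pi/3))]
      = (1/12)[(9) + (3) + (12*exp(-2*I*pi/3)) + (12*exp(2*I*pi/3))] = 0/12 = 0
  <chi_rho, chi_4> = (1/12)[1*(9)*conj(3) + 3*(1)*conj(-1) + 4*(3*exp(2*I*pi/3))*conj(0) + 4*(3*exp(-2*I*pi/3))*conj(0)]
      = (1/12)[(27) + (-3) + (0) + (0)] = 24/12 = 2
(Exp terms are combined using exp(i*s)*conj(exp(i*t)) = exp(i*(s-t)), and sums of them are collapsed using the identity that for every m > 1 the m distinct m-th roots of unity sum to 0, e.g. 1 + exp(2*I*pi/3) + exp(-2*I*pi/3) = 0.)
Dimension check: dim(rho) = sum (mult * dim) = 0*1 + 3*1 + 0*1 + 2*3 = 9 = chi_rho(e) = 9.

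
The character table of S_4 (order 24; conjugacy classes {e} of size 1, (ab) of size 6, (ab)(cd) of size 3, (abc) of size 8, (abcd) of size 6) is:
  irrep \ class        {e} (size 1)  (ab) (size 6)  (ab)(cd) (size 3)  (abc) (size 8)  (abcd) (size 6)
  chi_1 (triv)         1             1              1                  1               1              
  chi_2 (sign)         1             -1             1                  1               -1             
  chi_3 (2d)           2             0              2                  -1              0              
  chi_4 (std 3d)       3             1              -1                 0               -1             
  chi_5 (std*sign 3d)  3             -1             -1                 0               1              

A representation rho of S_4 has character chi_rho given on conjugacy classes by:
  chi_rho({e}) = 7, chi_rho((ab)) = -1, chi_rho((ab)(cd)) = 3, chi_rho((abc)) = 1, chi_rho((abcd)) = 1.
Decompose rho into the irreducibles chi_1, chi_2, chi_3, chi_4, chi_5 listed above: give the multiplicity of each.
Multiplicities: chi_1: 1, chi_2: 1, chi_3: 1, chi_4: 0, chi_5: 1.

Solution. Use <chi_rho, chi> = (1/|G|) sum_C |C| * chi_rho(C) * conj(chi(C)) with |G| = 24 for each irreducible chi in the table:
  <chi_rho, chi_1> = (1/24)[1*(7)*conj(1) + 6*(-1)*conj(1) + 3*(3)*conj(1) + 8*(1)*conj(1) + 6*(1)*conj(1)]
      = (1/24)[(7) + (-6) + (9) + (8) + (6)] = 24/24 = 1
  <chi_rho, chi_2> = (1/24)[1*(7)*conj(1) + 6*(-1)*conj(-1) + 3*(3)*conj(1) + 8*(1)*conj(1) + 6*(1)*conj(-1)]
      = (1/24)[(7) + (6) + (9) + (8) + (-6)] = 24/24 = 1
  <chi_rho, chi_3> = (1/24)[1*(7)*conj(2) + 6*(-1)*conj(0) + 3*(3)*conj(2) + 8*(1)*conj(-1) + 6*(1)*conj(0)]
      = (1/24)[(14) + (0) + (18) + (-8) + (0)] = 24/24 = 1
  <chi_rho, chi_4> = (1/24)[1*(7)*conj(3) + 6*(-1)*conj(1) + 3*(3)*conj(-1) + 8*(1)*conj(0) + 6*(1)*conj(-1)]
      = (1/24)[(21) + (-6) + (-9) + (0) + (-6)] = 0/24 = 0
  <chi_rho, chi_5> = (1/24)[1*(7)*conj(3) + 6*(-1)*conj(-1) + 3*(3)*conj(-1) + 8*(1)*conj(0) + 6*(1)*conj(1)]
      = (1/24)[(21) + (6) + (-9) + (0) + (6)] = 24/24 = 1
Dimension check: dim(rho) = sum (mult * dim) = 1*1 + 1*1 + 1*2 + 0*3 + 1*3 = 7 = chi_rho(e) = 7.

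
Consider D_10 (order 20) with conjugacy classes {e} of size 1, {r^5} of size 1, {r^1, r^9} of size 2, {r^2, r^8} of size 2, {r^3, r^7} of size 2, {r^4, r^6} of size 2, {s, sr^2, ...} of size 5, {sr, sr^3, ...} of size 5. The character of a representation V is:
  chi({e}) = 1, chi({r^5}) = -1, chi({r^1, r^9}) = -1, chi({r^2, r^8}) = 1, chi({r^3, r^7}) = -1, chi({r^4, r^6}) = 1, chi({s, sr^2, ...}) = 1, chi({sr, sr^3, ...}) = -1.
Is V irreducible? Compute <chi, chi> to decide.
Irreducible: <chi, chi> = 1.

Reasoning: <chi, chi> = (1/|G|) sum_C |C| * |chi(C)|^2 = (1/20)[1*|1|^2 + 1*|-1|^2 + 2*|-1|^2 + 2*|1|^2 + 2*|-1|^2 + 2*|1|^2 + 5*|1|^2 + 5*|-1|^2]
  = (1/20)[(1) + (1) + (2) + (2) + (2) + (2) + (5) + (5)] = 20/20 = 1.
A character is irreducible iff <chi, chi> = 1, so this representation is irreducible.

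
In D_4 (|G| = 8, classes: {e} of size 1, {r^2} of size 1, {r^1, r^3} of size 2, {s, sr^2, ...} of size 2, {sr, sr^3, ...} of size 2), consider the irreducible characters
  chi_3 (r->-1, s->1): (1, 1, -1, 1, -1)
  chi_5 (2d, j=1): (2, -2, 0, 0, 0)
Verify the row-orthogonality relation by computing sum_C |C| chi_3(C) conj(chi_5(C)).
Sum = 0; so <chi_3, chi_5> = 0 (distinct irreducibles are orthogonal).

Explanation: Compute term by term over conjugacy classes (|C| * chi_3(C) * conj(chi_5(C))):
  1*(1)*conj(2) + 1*(1)*conj(-2) + 2*(-1)*conj(0) + 2*(1)*conj(0) + 2*(-1)*conj(0)
  = (2) + (-2) + (0) + (0) + (0)
  = 0.
Dividing by |G| = 8 gives 0/8 = 0, matching the row-orthogonality relation <chi_3, chi_5> = [chi_3 = chi_5].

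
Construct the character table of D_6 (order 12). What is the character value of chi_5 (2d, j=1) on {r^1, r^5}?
Conjugacy classes: {e} of size 1, {r^3} of size 1, {r^1, r^5} of size 2, {r^2, r^4} of size 2, {s, sr^2, ...} of size 3, {sr, sr^3, ...} of size 3.
Character table:
  irrep \ class              {e} (size 1)  {r^3} (size 1)  {r^1, r^5} (size 2)  {r^2, r^4} (size 2)  {s, sr^2, ...} (size 3)  {sr, sr^3, ...} (size 3)
  chi_1 (triv)               1             1               1                    1                    1                        1                       
  chi_2 (sign: r->1, s->-1)  1             1               1                    1                    -1                       -1                      
  chi_3 (r->-1, s->1)        1             -1              -1                   1                    1                        -1                      
  chi_4 (r->-1, s->-1)       1             -1              -1                   1                    -1                       1                       
  chi_5 (2d, j=1)            2             -2              1                    -1                   0                        0                       
  chi_6 (2d, j=2)            2             2               -1                   -1                   0                        0                       

Spot check: chi_5 (2d, j=1) on {r^1, r^5} = 1.

Solution. D_6 has order 2*6 = 12 with 6 conjugacy classes, hence 6 irreducibles. Sum of squared dims 1 + 1 + 1 + 1 + 4 + 4 = 12 = |G|. Linear characters come from the abelianisation; the 2-dimensional irreps have character r^k -> 2*cos(2*pi*j*k/6), reflections -> 0.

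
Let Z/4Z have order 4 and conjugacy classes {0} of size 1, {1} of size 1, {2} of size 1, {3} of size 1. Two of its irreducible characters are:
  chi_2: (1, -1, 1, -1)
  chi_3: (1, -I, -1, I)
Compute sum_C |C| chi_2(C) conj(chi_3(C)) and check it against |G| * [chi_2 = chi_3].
Sum = 0; so <chi_2, chi_3> = 0 (distinct irreducibles are orthogonal).

Details: Compute term by term over conjugacy classes (|C| * chi_2(C) * conj(chi_3(C))):
  1*(1)*conj(1) + 1*(-1)*conj(-I) + 1*(1)*conj(-1) + 1*(-1)*conj(I)
  = (1) + (-I) + (-1) + (I)
  = 0.
(Exp terms are combined using exp(i*s)*conj(exp(i*t)) = exp(i*(s-t)), and sums of them are collapsed using the identity that for every m > 1 the m distinct m-th roots of unity sum to 0, e.g. 1 + exp(2*I*pi/3) + exp(-2*I*pi/3) = 0.)
Dividing by |G| = 4 gives 0/4 = 0, matching the row-orthogonality relation <chi_2, chi_3> = [chi_2 = chi_3].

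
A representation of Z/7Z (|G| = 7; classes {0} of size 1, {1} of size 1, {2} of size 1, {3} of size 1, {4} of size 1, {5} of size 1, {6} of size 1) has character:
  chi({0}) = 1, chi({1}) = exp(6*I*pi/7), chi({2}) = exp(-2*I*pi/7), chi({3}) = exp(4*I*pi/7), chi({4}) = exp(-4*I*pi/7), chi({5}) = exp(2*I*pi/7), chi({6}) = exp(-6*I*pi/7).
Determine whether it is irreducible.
Irreducible: <chi, chi> = 1.

<chi, chi> = (1/|G|) sum_C |C| * |chi(C)|^2 = (1/7)[1*|1|^2 + 1*|exp(6*I*pi/7)|^2 + 1*|exp(-2*I*pi/7)|^2 + 1*|exp(4*I*pi/7)|^2 + 1*|exp(-4*I*pi/7)|^2 + 1*|exp(2*I*pi/7)|^2 + 1*|exp(-6*I*pi/7)|^2]
  = (1/7)[(1) + (1) + (1) + (1) + (1) + (1) + (1)] = 7/7 = 1.
(Exp terms are combined using exp(i*s)*conj(exp(i*t)) = exp(i*(s-t)), and sums of them are collapsed using the identity that for every m > 1 the m distinct m-th roots of unity sum to 0, e.g. 1 + exp(2*I*pi/3) + exp(-2*I*pi/3) = 0.)
A character is irreducible iff <chi, chi> = 1, so this representation is irreducible.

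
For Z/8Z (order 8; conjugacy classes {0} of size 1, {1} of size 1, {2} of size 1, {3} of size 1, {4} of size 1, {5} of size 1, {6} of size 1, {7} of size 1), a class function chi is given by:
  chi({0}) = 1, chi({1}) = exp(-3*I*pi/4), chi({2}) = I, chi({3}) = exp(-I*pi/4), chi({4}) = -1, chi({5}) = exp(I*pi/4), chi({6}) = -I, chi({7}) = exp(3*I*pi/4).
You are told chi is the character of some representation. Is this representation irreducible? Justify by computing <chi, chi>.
Irreducible: <chi, chi> = 1.

Argument: <chi, chi> = (1/|G|) sum_C |C| * |chi(C)|^2 = (1/8)[1*|1|^2 + 1*|exp(-3*I*pi/4)|^2 + 1*|I|^2 + 1*|exp(-I*pi/4)|^2 + 1*|-1|^2 + 1*|exp(I*pi/4)|^2 + 1*|-I|^2 + 1*|exp(3*I*pi/4)|^2]
  = (1/8)[(1) + (1) + (1) + (1) + (1) + (1) + (1) + (1)] = 8/8 = 1.
(Exp terms are combined using exp(i*s)*conj(exp(i*t)) = exp(i*(s-t)), and sums of them are collapsed using the identity that for every m > 1 the m distinct m-th roots of unity sum to 0, e.g. 1 + exp(2*I*pi/3) + exp(-2*I*pi/3) = 0.)
A character is irreducible iff <chi, chi> = 1, so this representation is irreducible.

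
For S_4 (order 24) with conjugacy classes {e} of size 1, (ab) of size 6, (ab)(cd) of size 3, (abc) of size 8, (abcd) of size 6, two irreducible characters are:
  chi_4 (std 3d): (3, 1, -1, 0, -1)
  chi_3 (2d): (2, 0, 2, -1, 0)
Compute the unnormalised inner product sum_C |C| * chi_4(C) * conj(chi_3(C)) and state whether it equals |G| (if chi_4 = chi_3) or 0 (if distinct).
Sum = 0; so <chi_4, chi_3> = 0 (distinct irreducibles are orthogonal).

Working: Compute term by term over conjugacy classes (|C| * chi_4(C) * conj(chi_3(C))):
  1*(3)*conj(2) + 6*(1)*conj(0) + 3*(-1)*conj(2) + 8*(0)*conj(-1) + 6*(-1)*conj(0)
  = (6) + (0) + (-6) + (0) + (0)
  = 0.
Dividing by |G| = 24 gives 0/24 = 0, matching the row-orthogonality relation <chi_4, chi_3> = [chi_4 = chi_3].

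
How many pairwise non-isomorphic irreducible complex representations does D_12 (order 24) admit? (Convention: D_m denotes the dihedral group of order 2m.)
9

Working: The number of irreducible complex representations of a finite group equals its number of conjugacy classes. D_12 has 9 conjugacy classes (n/2 + 3 for n even), so D_12 (order 24) has exactly 9 irreducible complex representations.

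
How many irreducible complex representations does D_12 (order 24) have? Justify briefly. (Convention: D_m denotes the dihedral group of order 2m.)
9

Reasoning: The number of irreducible complex representations of a finite group equals its number of conjugacy classes. D_12 has 9 conjugacy classes (n/2 + 3 for n even), so D_12 (order 24) has exactly 9 irreducible complex representations.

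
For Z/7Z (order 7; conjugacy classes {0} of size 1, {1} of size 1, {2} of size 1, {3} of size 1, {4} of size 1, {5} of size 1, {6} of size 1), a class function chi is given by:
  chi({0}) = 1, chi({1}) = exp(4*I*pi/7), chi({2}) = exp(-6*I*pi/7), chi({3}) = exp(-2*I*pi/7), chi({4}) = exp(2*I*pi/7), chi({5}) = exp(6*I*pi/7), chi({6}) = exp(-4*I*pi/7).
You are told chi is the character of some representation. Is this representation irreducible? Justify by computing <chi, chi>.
Irreducible: <chi, chi> = 1.

Solution. <chi, chi> = (1/|G|) sum_C |C| * |chi(C)|^2 = (1/7)[1*|1|^2 + 1*|exp(4*I*pi/7)|^2 + 1*|exp(-6*I*pi/7)|^2 + 1*|exp(-2*I*pi/7)|^2 + 1*|exp(2*I*pi/7)|^2 + 1*|exp(6*I*pi/7)|^2 + 1*|exp(-4*I*pi/7)|^2]
  = (1/7)[(1) + (1) + (1) + (1) + (1) + (1) + (1)] = 7/7 = 1.
(Exp terms are combined using exp(i*s)*conj(exp(i*t)) = exp(i*(s-t)), and sums of them are collapsed using the identity that for every m > 1 the m distinct m-th roots of unity sum to 0, e.g. 1 + exp(2*I*pi/3) + exp(-2*I*pi/3) = 0.)
A character is irreducible iff <chi, chi> = 1, so this representation is irreducible.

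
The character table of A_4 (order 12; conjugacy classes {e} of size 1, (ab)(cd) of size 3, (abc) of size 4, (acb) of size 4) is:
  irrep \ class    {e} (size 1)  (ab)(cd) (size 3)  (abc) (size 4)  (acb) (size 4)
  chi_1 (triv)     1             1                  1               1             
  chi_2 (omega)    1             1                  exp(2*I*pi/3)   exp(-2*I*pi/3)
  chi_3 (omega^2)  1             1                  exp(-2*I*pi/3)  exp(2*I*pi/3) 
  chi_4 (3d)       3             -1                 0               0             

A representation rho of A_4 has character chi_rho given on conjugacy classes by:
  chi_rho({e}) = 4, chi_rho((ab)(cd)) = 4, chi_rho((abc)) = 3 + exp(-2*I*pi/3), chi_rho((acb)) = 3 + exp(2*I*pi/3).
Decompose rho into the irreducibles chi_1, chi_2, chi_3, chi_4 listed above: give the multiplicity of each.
Multiplicities: chi_1: 3, chi_2: 0, chi_3: 1, chi_4: 0.

Reasoning: Use <chi_rho, chi> = (1/|G|) sum_C |C| * chi_rho(C) * conj(chi(C)) with |G| = 12 for each irreducible chi in the table:
  <chi_rho, chi_1> = (1/12)[1*(4)*conj(1) + 3*(4)*conj(1) + 4*(3 + exp(-2*I*pi/3))*conj(1) + 4*(3 + exp(2*I*pi/3))*conj(1)]
      = (1/12)[(4) + (12) + (12 + 4*exp(-2*I*pi/3)) + (12 + 4*exp(2*I*pi/3))] = 36/12 = 3
  <chi_rho, chi_2> = (1/12)[1*(4)*conj(1) + 3*(4)*conj(1) + 4*(3 + exp(-2*I*pi/3))*conj(exp(2*I*pi/3)) + 4*(3 + exp(2*I*pi/3))*conj(exp(-2*I*pi/3))]
      = (1/12)[(4) + (12) + (12*exp(-2*I*pi/3) + 4*exp(2*I*pi/3)) + (4*exp(-2*I*pi/3) + 12*exp(2*I*pi/3))] = 0/12 = 0
  <chi_rho, chi_3> = (1/12)[1*(4)*conj(1) + 3*(4)*conj(1) + 4*(3 + exp(-2*I*pi/3))*conj(exp(-2*I*pi/3)) + 4*(3 + exp(2*I*pi/3))*conj(exp(2*I*pi/3))]
      = (1/12)[(4) + (12) + (4 + 12*exp(2*I*pi/3)) + (4 + 12*exp(-2*I*pi/3))] = 12/12 = 1
  <chi_rho, chi_4> = (1/12)[1*(4)*conj(3) + 3*(4)*conj(-1) + 4*(3 + exp(-2*I*pi/3))*conj(0) + 4*(3 + exp(2*I*pi/3))*conj(0)]
      = (1/12)[(12) + (-12) + (0) + (0)] = 0/12 = 0
(Exp terms are combined using exp(i*s)*conj(exp(i*t)) = exp(i*(s-t)), and sums of them are collapsed using the identity that for every m > 1 the m distinct m-th roots of unity sum to 0, e.g. 1 + exp(2*I*pi/3) + exp(-2*I*pi/3) = 0.)
Dimension check: dim(rho) = sum (mult * dim) = 3*1 + 0*1 + 1*1 + 0*3 = 4 = chi_rho(e) = 4.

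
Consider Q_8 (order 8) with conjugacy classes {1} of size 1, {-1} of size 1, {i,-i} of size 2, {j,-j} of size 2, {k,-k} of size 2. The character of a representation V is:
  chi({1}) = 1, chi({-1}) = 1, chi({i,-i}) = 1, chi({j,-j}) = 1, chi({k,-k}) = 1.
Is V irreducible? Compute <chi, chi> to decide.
Irreducible: <chi, chi> = 1.

Reasoning: <chi, chi> = (1/|G|) sum_C |C| * |chi(C)|^2 = (1/8)[1*|1|^2 + 1*|1|^2 + 2*|1|^2 + 2*|1|^2 + 2*|1|^2]
  = (1/8)[(1) + (1) + (2) + (2) + (2)] = 8/8 = 1.
A character is irreducible iff <chi, chi> = 1, so this representation is irreducible.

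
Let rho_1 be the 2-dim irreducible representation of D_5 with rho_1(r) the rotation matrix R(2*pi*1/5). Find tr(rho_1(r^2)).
chi_{rho_1}(r^2) = 2*cos(2*pi*1*2/5) = -sqrt(5)/2 - 1/2

Explanation: rho_1(r^2) is rotation by angle 2*pi*1*2/5, whose trace is 2*cos(2*pi*1*2/5) = -sqrt(5)/2 - 1/2.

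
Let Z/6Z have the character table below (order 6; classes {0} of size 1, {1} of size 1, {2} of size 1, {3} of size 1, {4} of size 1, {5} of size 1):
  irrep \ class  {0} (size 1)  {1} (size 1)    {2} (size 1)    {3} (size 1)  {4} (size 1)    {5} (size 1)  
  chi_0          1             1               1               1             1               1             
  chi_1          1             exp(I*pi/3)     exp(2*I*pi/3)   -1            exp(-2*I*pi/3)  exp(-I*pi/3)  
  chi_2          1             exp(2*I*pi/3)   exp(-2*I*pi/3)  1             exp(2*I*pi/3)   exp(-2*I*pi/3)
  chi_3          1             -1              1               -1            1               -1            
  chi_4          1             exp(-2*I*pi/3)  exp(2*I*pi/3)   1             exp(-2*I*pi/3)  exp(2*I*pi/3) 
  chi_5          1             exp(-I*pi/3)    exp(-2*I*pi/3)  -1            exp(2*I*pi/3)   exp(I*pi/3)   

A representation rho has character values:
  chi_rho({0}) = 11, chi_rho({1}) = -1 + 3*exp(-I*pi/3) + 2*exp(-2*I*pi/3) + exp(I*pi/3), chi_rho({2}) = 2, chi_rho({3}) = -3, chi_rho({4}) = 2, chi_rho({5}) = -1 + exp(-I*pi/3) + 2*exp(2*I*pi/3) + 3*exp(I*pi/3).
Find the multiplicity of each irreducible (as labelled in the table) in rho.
Multiplicities: chi_0: 2, chi_1: 1, chi_2: 0, chi_3: 3, chi_4: 2, chi_5: 3.

Why: Use <chi_rho, chi> = (1/|G|) sum_C |C| * chi_rho(C) * conj(chi(C)) with |G| = 6 for each irreducible chi in the table:
  <chi_rho, chi_0> = (1/6)[1*(11)*conj(1) + 1*(-1 + 3*exp(-I*pi/3) + 2*exp(-2*I*pi/3) + exp(I*pi/3))*conj(1) + 1*(2)*conj(1) + 1*(-3)*conj(1) + 1*(2)*conj(1) + 1*(-1 + exp(-I*pi/3) + 2*exp(2*I*pi/3) + 3*exp(I*pi/3))*conj(1)]
      = (1/6)[(11) + (-1 + 3*exp(-I*pi/3) + 2*exp(-2*I*pi/3) + exp(I*pi/3)) + (2) + (-3) + (2) + (-1 + exp(-I*pi/3) + 2*exp(2*I*pi/3) + 3*exp(I*pi/3))] = 12/6 = 2
  <chi_rho, chi_1> = (1/6)[1*(11)*conj(1) + 1*(-1 + 3*exp(-I*pi/3) + 2*exp(-2*I*pi/3) + exp(I*pi/3))*conj(exp(I*pi/3)) + 1*(2)*conj(exp(2*I*pi/3)) + 1*(-3)*conj(-1) + 1*(2)*conj(exp(-2*I*pi/3)) + 1*(-1 + exp(-I*pi/3) + 2*exp(2*I*pi/3) + 3*exp(I*pi/3))*conj(exp(-I*pi/3))]
      = (1/6)[(11) + (-1 + 3*exp(-2*I*pi/3) - exp(-I*pi/3)) + (3 + 5*exp(-2*I*pi/3) + 3*exp(2*I*pi/3)) + (3) + (3 + 3*exp(-2*I*pi/3) + 5*exp(2*I*pi/3)) + (-1 - exp(I*pi/3) + 3*exp(2*I*pi/3))] = 6/6 = 1
  <chi_rho, chi_2> = (1/6)[1*(11)*conj(1) + 1*(-1 + 3*exp(-I*pi/3) + 2*exp(-2*I*pi/3) + exp(I*pi/3))*conj(exp(2*I*pi/3)) + 1*(2)*conj(exp(-2*I*pi/3)) + 1*(-3)*conj(1) + 1*(2)*conj(exp(2*I*pi/3)) + 1*(-1 + exp(-I*pi/3) + 2*exp(2*I*pi/3) + 3*exp(I*pi/3))*conj(exp(-2*I*pi/3))]
      = (1/6)[(11) + (-3 + exp(-I*pi/3) - exp(-2*I*pi/3) + 2*exp(2*I*pi/3)) + (3 + 3*exp(-2*I*pi/3) + 5*exp(2*I*pi/3)) + (-3) + (3 + 5*exp(-2*I*pi/3) + 3*exp(2*I*pi/3)) + (-3 + 2*exp(-2*I*pi/3) - exp(2*I*pi/3) + exp(I*pi/3))] = 0/6 = 0
  <chi_rho, chi_3> = (1/6)[1*(11)*conj(1) + 1*(-1 + 3*exp(-I*pi/3) + 2*exp(-2*I*pi/3) + exp(I*pi/3))*conj(-1) + 1*(2)*conj(1) + 1*(-3)*conj(-1) + 1*(2)*conj(1) + 1*(-1 + exp(-I*pi/3) + 2*exp(2*I*pi/3) + 3*exp(I*pi/3))*conj(-1)]
      = (1/6)[(11) + (1 - exp(I*pi/3) - 2*exp(-2*I*pi/3) - 3*exp(-I*pi/3)) + (2) + (3) + (2) + (1 - 3*exp(I*pi/3) - 2*exp(2*I*pi/3) - exp(-I*pi/3))] = 18/6 = 3
  <chi_rho, chi_4> = (1/6)[1*(11)*conj(1) + 1*(-1 + 3*exp(-I*pi/3) + 2*exp(-2*I*pi/3) + exp(I*pi/3))*conj(exp(-2*I*pi/3)) + 1*(2)*conj(exp(2*I*pi/3)) + 1*(-3)*conj(1) + 1*(2)*conj(exp(-2*I*pi/3)) + 1*(-1 + exp(-I*pi/3) + 2*exp(2*I*pi/3) + 3*exp(I*pi/3))*conj(exp(2*I*pi/3))]
      = (1/6)[(11) + (1 - exp(2*I*pi/3) + 3*exp(I*pi/3)) + (3 + 5*exp(-2*I*pi/3) + 3*exp(2*I*pi/3)) + (-3) + (3 + 3*exp(-2*I*pi/3) + 5*exp(2*I*pi/3)) + (1 + 3*exp(-I*pi/3) - exp(-2*I*pi/3))] = 12/6 = 2
  <chi_rho, chi_5> = (1/6)[1*(11)*conj(1) + 1*(-1 + 3*exp(-I*pi/3) + 2*exp(-2*I*pi/3) + exp(I*pi/3))*conj(exp(-I*pi/3)) + 1*(2)*conj(exp(-2*I*pi/3)) + 1*(-3)*conj(-1) + 1*(2)*conj(exp(2*I*pi/3)) + 1*(-1 + exp(-I*pi/3) + 2*exp(2*I*pi/3) + 3*exp(I*pi/3))*conj(exp(I*pi/3))]
      = (1/6)[(11) + (3 + 2*exp(-I*pi/3) - exp(I*pi/3) + exp(2*I*pi/3)) + (3 + 3*exp(-2*I*pi/3) + 5*exp(2*I*pi/3)) + (3) + (3 + 5*exp(-2*I*pi/3) + 3*exp(2*I*pi/3)) + (3 + exp(-2*I*pi/3) - exp(-I*pi/3) + 2*exp(I*pi/3))] = 18/6 = 3
(Exp terms are combined using exp(i*s)*conj(exp(i*t)) = exp(i*(s-t)), and sums of them are collapsed using the identity that for every m > 1 the m distinct m-th roots of unity sum to 0, e.g. 1 + exp(2*I*pi/3) + exp(-2*I*pi/3) = 0.)
Dimension check: dim(rho) = sum (mult * dim) = 2*1 + 1*1 + 0*1 + 3*1 + 2*1 + 3*1 = 11 = chi_rho(e) = 11.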